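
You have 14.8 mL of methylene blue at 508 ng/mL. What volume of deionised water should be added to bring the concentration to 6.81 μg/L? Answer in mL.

6.81 μg/L = 6.81 ng/mL.
V₂ = C₁V₁/C₂ = 508 × 14.8 / 6.81 = 1104 mL.
Diluent to add = V₂ − V₁ = 1104 − 14.8 = 1090 mL.

1090 mL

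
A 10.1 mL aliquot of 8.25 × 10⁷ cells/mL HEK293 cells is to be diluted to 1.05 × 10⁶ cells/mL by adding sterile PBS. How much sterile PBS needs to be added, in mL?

V₂ = C₁V₁/C₂ = 8.25 × 10⁷ × 10.1 / 1.05 × 10⁶ = 794 mL.
Diluent to add = V₂ − V₁ = 794 − 10.1 = 783 mL.

783 mL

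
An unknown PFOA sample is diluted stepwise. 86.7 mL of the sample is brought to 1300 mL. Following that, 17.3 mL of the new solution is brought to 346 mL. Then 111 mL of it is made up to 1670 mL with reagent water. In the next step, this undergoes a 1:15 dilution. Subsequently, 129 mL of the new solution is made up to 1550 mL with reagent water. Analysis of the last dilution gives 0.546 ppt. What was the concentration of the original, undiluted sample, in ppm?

0.444 ppm

Overall dilution factor = 14.99 × 20 × 15.05 × 15 × 12.02 = 8.13 × 10⁵.
Original = 0.546 ppt × 8.13 × 10⁵ = 4.44 × 10⁵ ppt = 0.444 ppm.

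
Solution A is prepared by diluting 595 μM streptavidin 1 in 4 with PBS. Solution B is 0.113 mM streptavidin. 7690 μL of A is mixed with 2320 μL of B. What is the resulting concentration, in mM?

0.140 mM

C_A = 595 μM / 4 = 149 μM.
C_B = 0.113 mM = 113 μM.
C_mix = (C_A·V_A + C_B·V_B)/(V_A + V_B) = (149×7690 + 113×2320) / 10010 = 140 μM = 0.140 mM.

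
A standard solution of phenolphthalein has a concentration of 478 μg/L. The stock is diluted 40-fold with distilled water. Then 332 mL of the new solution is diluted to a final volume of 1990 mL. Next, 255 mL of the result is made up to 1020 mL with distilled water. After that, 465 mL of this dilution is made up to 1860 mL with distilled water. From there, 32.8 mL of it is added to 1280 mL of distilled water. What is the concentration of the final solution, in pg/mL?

Overall dilution factor = 40 × 5.994 × 4 × 4 × 40.02 = 1.54 × 10⁵.
478 μg/L / 1.54 × 10⁵ = 3.11 × 10⁻³ μg/L = 3.11 pg/mL.

3.11 pg/mL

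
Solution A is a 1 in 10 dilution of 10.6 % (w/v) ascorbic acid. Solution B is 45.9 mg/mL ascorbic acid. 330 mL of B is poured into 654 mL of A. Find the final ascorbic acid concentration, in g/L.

22.4 g/L

C_A = 10.6 % (w/v) / 10 = 1.06 % (w/v).
C_B = 45.9 mg/mL = 4.59 % (w/v).
C_mix = (C_A·V_A + C_B·V_B)/(V_A + V_B) = (1.06×654 + 4.59×330) / 984.0 = 2.24 % (w/v) = 22.4 g/L.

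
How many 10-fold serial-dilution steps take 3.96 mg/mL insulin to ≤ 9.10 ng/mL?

6

Need 10ⁿ ≥ 4.35 × 10⁵, so n ≥ log(4.35 × 10⁵)/log(10) = 5.64.
Minimum whole steps: n = 6.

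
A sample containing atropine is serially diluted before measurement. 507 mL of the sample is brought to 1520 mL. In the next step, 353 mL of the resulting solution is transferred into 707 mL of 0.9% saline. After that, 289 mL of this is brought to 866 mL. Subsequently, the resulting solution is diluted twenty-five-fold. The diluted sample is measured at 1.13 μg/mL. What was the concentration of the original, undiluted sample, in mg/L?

762 mg/L

Overall dilution factor = 2.998 × 3.003 × 2.997 × 25 = 674.
Original = 1.13 μg/mL × 674 = 762 μg/mL = 762 mg/L.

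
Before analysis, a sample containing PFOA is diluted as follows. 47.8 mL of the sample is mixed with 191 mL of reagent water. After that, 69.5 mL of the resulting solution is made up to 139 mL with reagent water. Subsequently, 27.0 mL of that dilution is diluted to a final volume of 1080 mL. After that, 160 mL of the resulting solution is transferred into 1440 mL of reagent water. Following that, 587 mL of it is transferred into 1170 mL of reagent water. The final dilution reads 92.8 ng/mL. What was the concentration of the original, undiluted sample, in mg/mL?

1.11 mg/mL

Overall dilution factor = 4.996 × 2 × 40 × 10 × 2.993 = 1.20 × 10⁴.
Original = 92.8 ng/mL × 1.20 × 10⁴ = 1.11 × 10⁶ ng/mL = 1.11 mg/mL.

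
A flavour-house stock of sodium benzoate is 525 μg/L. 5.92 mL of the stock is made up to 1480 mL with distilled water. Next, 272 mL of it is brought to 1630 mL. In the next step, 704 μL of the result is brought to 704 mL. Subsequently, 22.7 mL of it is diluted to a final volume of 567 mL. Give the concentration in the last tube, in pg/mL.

0.0140 pg/mL

Overall dilution factor = 250 × 5.993 × 1000 × 24.98 = 3.74 × 10⁷.
525 μg/L / 3.74 × 10⁷ = 1.40 × 10⁻⁵ μg/L = 0.0140 pg/mL.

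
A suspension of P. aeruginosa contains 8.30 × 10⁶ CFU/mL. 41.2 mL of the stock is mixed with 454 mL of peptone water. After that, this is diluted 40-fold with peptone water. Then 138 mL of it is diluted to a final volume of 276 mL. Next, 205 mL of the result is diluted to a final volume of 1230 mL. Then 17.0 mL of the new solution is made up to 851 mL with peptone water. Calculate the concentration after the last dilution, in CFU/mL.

28.7 CFU/mL

Overall dilution factor = 12.02 × 40 × 2 × 6 × 50.06 = 2.89 × 10⁵.
8.30 × 10⁶ CFU/mL / 2.89 × 10⁵ = 28.7 CFU/mL.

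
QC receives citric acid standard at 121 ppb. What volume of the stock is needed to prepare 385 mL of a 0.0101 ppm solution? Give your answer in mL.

32.1 mL

0.0101 ppm = 10.1 ppb.
V₁ = C₂V₂/C₁ = 10.1 × 385 / 121 = 32.1 mL.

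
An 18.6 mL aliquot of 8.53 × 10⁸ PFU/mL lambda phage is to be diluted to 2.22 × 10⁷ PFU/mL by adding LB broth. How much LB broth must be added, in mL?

V₂ = C₁V₁/C₂ = 8.53 × 10⁸ × 18.6 / 2.22 × 10⁷ = 715 mL.
Diluent to add = V₂ − V₁ = 715 − 18.6 = 696 mL.

696 mL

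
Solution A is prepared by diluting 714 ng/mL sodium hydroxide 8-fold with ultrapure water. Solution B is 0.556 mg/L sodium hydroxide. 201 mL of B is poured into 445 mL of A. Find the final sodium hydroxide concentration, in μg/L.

234 μg/L

C_A = 714 ng/mL / 8 = 89.2 ng/mL.
C_B = 0.556 mg/L = 556 ng/mL.
C_mix = (C_A·V_A + C_B·V_B)/(V_A + V_B) = (89.2×445 + 556×201) / 646.0 = 234 ng/mL = 234 μg/L.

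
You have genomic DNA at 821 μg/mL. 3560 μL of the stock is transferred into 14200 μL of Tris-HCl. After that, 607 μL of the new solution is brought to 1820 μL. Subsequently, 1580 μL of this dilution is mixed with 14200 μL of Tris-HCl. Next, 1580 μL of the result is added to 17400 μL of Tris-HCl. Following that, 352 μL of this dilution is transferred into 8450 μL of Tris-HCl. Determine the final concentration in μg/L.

Overall dilution factor = 4.989 × 2.998 × 9.987 × 12.01 × 25.01 = 4.49 × 10⁴.
821 μg/mL / 4.49 × 10⁴ = 0.0183 μg/mL = 18.3 μg/L.

18.3 μg/L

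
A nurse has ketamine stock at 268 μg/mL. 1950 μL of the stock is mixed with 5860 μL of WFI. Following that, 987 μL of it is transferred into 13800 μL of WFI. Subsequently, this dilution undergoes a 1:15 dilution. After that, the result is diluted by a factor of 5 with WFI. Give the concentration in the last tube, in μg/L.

59.6 μg/L

Overall dilution factor = 4.005 × 14.98 × 15 × 5 = 4500.
268 μg/mL / 4500 = 0.0596 μg/mL = 59.6 μg/L.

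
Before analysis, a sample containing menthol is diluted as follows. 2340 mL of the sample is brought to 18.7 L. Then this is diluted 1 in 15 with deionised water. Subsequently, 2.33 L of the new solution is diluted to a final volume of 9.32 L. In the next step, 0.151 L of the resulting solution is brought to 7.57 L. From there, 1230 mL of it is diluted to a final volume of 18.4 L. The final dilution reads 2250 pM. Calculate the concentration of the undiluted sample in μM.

809 μM

Overall dilution factor = 7.991 × 15 × 4 × 50.13 × 14.96 = 3.60 × 10⁵.
Original = 2250 pM × 3.60 × 10⁵ = 8.09 × 10⁸ pM = 809 μM.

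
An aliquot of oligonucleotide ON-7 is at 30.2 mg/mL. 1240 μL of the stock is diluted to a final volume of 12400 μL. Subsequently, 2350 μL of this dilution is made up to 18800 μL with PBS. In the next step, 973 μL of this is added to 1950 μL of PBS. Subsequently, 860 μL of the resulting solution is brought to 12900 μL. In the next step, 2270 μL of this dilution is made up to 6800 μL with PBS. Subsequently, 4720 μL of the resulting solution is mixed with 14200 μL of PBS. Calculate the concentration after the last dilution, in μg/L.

Overall dilution factor = 10 × 8 × 3.004 × 15 × 2.996 × 4.008 = 4.33 × 10⁴.
30.2 mg/mL / 4.33 × 10⁴ = 6.98 × 10⁻⁴ mg/mL = 698 μg/L.

698 μg/L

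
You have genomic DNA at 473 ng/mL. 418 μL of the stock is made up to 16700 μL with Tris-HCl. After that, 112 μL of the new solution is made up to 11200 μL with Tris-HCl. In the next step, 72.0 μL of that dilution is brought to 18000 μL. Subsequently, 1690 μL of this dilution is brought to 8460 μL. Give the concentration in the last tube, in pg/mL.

0.0946 pg/mL

Overall dilution factor = 39.95 × 100 × 250 × 5.006 = 5.00 × 10⁶.
473 ng/mL / 5.00 × 10⁶ = 9.46 × 10⁻⁵ ng/mL = 0.0946 pg/mL.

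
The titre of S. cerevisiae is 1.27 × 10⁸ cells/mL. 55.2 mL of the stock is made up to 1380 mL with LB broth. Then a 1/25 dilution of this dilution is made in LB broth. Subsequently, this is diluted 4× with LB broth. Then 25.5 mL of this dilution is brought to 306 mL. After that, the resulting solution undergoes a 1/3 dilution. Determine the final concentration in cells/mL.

Overall dilution factor = 25 × 25 × 4 × 12 × 3 = 9.00 × 10⁴.
1.27 × 10⁸ cells/mL / 9.00 × 10⁴ = 1410 cells/mL.

1410 cells/mL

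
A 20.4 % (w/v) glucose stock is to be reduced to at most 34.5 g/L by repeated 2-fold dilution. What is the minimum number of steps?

3

Need 2ⁿ ≥ 5.91, so n ≥ log(5.91)/log(2) = 2.56.
Minimum whole steps: n = 3.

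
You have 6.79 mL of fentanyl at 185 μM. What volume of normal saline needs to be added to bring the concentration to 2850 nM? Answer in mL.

434 mL

2850 nM = 2.85 μM.
V₂ = C₁V₁/C₂ = 185 × 6.79 / 2.85 = 441 mL.
Diluent to add = V₂ − V₁ = 441 − 6.79 = 434 mL.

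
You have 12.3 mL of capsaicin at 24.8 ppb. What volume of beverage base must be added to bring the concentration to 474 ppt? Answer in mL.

631 mL

474 ppt = 0.474 ppb.
V₂ = C₁V₁/C₂ = 24.8 × 12.3 / 0.474 = 644 mL.
Diluent to add = V₂ − V₁ = 644 − 12.3 = 631 mL.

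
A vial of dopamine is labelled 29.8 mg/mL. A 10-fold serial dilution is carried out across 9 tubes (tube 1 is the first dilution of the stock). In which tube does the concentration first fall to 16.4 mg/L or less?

Tube n has concentration 29.8 mg/mL / 10ⁿ.
Need 10ⁿ ≥ 29.8 mg/mL / 16.4 mg/L = 1817, so n ≥ 3.26.
First such tube: n = 4.

tube 4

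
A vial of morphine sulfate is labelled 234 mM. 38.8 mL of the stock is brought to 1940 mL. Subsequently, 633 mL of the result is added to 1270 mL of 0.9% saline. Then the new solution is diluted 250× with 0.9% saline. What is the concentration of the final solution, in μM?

6.23 μM

Overall dilution factor = 50 × 3.006 × 250 = 3.76 × 10⁴.
234 mM / 3.76 × 10⁴ = 6.23 × 10⁻³ mM = 6.23 μM.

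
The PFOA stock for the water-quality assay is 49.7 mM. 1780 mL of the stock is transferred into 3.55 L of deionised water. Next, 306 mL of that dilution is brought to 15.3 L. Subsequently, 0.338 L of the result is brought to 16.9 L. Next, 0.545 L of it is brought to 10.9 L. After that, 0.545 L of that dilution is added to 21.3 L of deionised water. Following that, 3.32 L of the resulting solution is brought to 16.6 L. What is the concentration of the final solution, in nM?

Overall dilution factor = 2.994 × 50 × 50 × 20 × 40.08 × 5 = 3.00 × 10⁷.
49.7 mM / 3.00 × 10⁷ = 1.66 × 10⁻⁶ mM = 1.66 nM.

1.66 nM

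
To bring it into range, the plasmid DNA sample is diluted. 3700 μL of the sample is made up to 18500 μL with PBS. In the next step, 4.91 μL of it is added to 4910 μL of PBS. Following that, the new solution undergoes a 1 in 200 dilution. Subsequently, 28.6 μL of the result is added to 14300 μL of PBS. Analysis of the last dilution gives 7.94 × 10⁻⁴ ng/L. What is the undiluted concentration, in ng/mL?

Overall dilution factor = 5 × 1001 × 200 × 501 = 5.02 × 10⁸.
Original = 7.94 × 10⁻⁴ ng/L × 5.02 × 10⁸ = 3.98 × 10⁵ ng/L = 398 ng/mL.

398 ng/mL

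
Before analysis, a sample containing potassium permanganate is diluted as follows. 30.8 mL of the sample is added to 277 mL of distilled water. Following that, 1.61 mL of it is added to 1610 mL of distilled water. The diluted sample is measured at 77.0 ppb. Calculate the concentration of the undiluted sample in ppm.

Overall dilution factor = 9.994 × 1001 = 1.00 × 10⁴.
Original = 77.0 ppb × 1.00 × 10⁴ = 7.70 × 10⁵ ppb = 770 ppm.

770 ppm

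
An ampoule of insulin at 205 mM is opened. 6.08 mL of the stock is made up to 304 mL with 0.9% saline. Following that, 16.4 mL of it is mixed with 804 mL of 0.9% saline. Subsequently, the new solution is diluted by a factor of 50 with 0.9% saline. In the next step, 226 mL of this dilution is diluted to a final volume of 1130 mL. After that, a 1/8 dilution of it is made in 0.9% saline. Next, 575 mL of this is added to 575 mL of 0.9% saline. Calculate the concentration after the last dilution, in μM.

Overall dilution factor = 50 × 50.02 × 50 × 5 × 8 × 2 = 1.00 × 10⁷.
205 mM / 1.00 × 10⁷ = 2.05 × 10⁻⁵ mM = 0.0205 μM.

0.0205 μM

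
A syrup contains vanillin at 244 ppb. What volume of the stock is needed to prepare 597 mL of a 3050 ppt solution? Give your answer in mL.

3050 ppt = 3.05 ppb.
V₁ = C₂V₂/C₁ = 3.05 × 597 / 244 = 7.46 mL.

7.46 mL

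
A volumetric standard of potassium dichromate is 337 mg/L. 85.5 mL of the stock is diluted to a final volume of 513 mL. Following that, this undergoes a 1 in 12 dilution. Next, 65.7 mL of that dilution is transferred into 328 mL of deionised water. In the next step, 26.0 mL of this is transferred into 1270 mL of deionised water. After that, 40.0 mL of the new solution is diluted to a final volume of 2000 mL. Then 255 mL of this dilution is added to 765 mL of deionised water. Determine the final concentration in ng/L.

Overall dilution factor = 6 × 12 × 5.992 × 49.85 × 50 × 4 = 4.30 × 10⁶.
337 mg/L / 4.30 × 10⁶ = 7.83 × 10⁻⁵ mg/L = 78.3 ng/L.

78.3 ng/L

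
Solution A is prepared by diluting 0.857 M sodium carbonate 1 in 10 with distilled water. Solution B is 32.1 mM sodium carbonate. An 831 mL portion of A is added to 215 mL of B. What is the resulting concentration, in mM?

74.7 mM

C_A = 0.857 M / 10 = 0.0857 M.
C_B = 32.1 mM = 0.0321 M.
C_mix = (C_A·V_A + C_B·V_B)/(V_A + V_B) = (0.0857×831 + 0.0321×215) / 1046 = 0.0747 M = 74.7 mM.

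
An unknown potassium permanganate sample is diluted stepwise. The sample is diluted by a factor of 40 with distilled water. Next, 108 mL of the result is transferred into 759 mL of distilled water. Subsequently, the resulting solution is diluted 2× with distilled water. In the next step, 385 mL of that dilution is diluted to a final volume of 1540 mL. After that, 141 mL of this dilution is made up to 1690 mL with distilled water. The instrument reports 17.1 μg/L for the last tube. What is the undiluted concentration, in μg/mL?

Overall dilution factor = 40 × 8.028 × 2 × 4 × 11.99 = 3.08 × 10⁴.
Original = 17.1 μg/L × 3.08 × 10⁴ = 5.27 × 10⁵ μg/L = 527 μg/mL.

527 μg/mL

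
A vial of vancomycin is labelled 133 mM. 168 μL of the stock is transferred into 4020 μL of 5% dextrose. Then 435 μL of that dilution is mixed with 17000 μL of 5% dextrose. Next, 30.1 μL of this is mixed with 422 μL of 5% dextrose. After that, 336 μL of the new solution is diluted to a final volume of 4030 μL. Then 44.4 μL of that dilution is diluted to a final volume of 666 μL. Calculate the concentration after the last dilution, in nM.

Overall dilution factor = 24.93 × 40.08 × 15.02 × 11.99 × 15 = 2.70 × 10⁶.
133 mM / 2.70 × 10⁶ = 4.93 × 10⁻⁵ mM = 49.3 nM.

49.3 nM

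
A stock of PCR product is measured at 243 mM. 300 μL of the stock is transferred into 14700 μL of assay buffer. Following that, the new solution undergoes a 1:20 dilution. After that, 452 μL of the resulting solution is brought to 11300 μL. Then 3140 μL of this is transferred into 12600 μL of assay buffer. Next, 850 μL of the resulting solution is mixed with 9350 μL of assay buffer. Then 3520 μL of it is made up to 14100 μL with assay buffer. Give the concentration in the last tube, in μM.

0.0403 μM

Overall dilution factor = 50 × 20 × 25 × 5.013 × 12 × 4.006 = 6.02 × 10⁶.
243 mM / 6.02 × 10⁶ = 4.03 × 10⁻⁵ mM = 0.0403 μM.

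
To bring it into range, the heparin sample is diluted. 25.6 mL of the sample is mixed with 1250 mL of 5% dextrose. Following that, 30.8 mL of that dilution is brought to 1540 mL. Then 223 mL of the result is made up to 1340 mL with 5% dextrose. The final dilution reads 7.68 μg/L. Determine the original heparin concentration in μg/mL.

Overall dilution factor = 49.83 × 50 × 6.009 = 1.50 × 10⁴.
Original = 7.68 μg/L × 1.50 × 10⁴ = 1.15 × 10⁵ μg/L = 115 μg/mL.

115 μg/mL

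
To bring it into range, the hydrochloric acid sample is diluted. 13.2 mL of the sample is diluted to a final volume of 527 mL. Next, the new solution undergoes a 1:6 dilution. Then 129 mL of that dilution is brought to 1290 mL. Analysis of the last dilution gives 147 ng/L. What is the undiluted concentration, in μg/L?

352 μg/L

Overall dilution factor = 39.92 × 6 × 10 = 2395.
Original = 147 ng/L × 2395 = 3.52 × 10⁵ ng/L = 352 μg/L.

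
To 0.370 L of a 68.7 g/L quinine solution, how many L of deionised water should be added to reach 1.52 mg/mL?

16.4 L

1.52 mg/mL = 1.52 g/L.
V₂ = C₁V₁/C₂ = 68.7 × 0.370 / 1.52 = 16.7 L.
Diluent to add = V₂ − V₁ = 16.7 − 0.370 = 16.4 L.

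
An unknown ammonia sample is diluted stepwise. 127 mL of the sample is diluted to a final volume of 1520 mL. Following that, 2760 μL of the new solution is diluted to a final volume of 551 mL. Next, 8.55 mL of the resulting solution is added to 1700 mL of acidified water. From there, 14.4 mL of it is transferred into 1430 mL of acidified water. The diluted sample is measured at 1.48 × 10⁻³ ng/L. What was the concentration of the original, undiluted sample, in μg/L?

70.9 μg/L

Overall dilution factor = 11.97 × 199.6 × 199.8 × 100.3 = 4.79 × 10⁷.
Original = 1.48 × 10⁻³ ng/L × 4.79 × 10⁷ = 7.09 × 10⁴ ng/L = 70.9 μg/L.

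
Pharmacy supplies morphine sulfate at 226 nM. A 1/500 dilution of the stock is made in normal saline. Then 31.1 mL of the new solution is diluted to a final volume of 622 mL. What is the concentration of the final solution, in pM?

22.6 pM

Overall dilution factor = 500 × 20 = 1.00 × 10⁴.
226 nM / 1.00 × 10⁴ = 0.0226 nM = 22.6 pM.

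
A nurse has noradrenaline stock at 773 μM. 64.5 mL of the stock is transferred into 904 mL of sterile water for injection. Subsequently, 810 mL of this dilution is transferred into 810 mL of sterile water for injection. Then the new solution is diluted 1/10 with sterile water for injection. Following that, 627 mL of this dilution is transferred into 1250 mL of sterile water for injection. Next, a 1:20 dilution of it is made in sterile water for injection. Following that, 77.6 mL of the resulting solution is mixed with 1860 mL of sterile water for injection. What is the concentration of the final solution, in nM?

1.72 nM

Overall dilution factor = 15.02 × 2 × 10 × 2.994 × 20 × 24.97 = 4.49 × 10⁵.
773 μM / 4.49 × 10⁵ = 1.72 × 10⁻³ μM = 1.72 nM.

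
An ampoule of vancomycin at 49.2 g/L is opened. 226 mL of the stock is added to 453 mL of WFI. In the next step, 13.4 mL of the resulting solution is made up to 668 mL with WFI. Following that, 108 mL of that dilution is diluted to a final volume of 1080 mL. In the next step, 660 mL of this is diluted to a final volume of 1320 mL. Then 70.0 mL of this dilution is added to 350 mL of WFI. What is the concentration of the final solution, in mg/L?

Overall dilution factor = 3.004 × 49.85 × 10 × 2 × 6 = 1.80 × 10⁴.
49.2 g/L / 1.80 × 10⁴ = 2.74 × 10⁻³ g/L = 2.74 mg/L.

2.74 mg/L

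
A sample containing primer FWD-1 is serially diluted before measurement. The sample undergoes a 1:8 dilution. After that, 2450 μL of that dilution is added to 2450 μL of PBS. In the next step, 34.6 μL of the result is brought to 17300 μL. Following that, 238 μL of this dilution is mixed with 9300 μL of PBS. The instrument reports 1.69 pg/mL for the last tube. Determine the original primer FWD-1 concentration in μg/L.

Overall dilution factor = 8 × 2 × 500 × 40.08 = 3.21 × 10⁵.
Original = 1.69 pg/mL × 3.21 × 10⁵ = 5.42 × 10⁵ pg/mL = 542 μg/L.

542 μg/L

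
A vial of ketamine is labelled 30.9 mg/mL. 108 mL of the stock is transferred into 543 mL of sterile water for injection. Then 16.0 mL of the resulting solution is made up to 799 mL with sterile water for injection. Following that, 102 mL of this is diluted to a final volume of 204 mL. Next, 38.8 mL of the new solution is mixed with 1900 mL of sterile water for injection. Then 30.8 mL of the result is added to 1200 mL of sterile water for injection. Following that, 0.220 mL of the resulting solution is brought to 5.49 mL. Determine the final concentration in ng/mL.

Overall dilution factor = 6.028 × 49.94 × 2 × 49.97 × 39.96 × 24.95 = 3.00 × 10⁷.
30.9 mg/mL / 3.00 × 10⁷ = 1.03 × 10⁻⁶ mg/mL = 1.03 ng/mL.

1.03 ng/mL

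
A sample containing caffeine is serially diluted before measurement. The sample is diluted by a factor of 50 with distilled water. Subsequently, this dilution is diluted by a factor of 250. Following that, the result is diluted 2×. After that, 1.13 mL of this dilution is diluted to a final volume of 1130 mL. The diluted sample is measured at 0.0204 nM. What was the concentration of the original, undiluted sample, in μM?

510 μM

Overall dilution factor = 50 × 250 × 2 × 1000 = 2.50 × 10⁷.
Original = 0.0204 nM × 2.50 × 10⁷ = 5.10 × 10⁵ nM = 510 μM.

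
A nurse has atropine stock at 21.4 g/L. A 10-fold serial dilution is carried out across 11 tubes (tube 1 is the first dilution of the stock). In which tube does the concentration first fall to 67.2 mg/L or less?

Tube n has concentration 21.4 g/L / 10ⁿ.
Need 10ⁿ ≥ 21.4 g/L / 67.2 mg/L = 318, so n ≥ 2.50.
First such tube: n = 3.

tube 3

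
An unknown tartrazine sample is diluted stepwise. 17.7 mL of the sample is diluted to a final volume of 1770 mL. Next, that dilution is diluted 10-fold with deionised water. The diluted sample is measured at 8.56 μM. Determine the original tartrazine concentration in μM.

Overall dilution factor = 100 × 10 = 1000.
Original = 8.56 μM × 1000 = 8560 μM.

8560 μM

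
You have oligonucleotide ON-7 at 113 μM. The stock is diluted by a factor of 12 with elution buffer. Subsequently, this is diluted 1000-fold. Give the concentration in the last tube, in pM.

9420 pM

Overall dilution factor = 12 × 1000 = 1.20 × 10⁴.
113 μM / 1.20 × 10⁴ = 9.42 × 10⁻³ μM = 9420 pM.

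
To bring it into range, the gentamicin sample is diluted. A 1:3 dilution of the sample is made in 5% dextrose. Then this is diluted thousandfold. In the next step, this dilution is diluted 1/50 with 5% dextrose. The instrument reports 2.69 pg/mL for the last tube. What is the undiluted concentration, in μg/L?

Overall dilution factor = 3 × 1000 × 50 = 1.50 × 10⁵.
Original = 2.69 pg/mL × 1.50 × 10⁵ = 4.04 × 10⁵ pg/mL = 404 μg/L.

404 μg/L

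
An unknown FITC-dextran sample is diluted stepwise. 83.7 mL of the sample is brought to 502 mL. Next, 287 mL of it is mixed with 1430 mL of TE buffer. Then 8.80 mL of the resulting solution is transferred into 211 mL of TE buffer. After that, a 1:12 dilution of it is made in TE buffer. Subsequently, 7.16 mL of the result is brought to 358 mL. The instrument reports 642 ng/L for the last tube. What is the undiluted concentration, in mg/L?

345 mg/L

Overall dilution factor = 5.998 × 5.983 × 24.98 × 12 × 50 = 5.38 × 10⁵.
Original = 642 ng/L × 5.38 × 10⁵ = 3.45 × 10⁸ ng/L = 345 mg/L.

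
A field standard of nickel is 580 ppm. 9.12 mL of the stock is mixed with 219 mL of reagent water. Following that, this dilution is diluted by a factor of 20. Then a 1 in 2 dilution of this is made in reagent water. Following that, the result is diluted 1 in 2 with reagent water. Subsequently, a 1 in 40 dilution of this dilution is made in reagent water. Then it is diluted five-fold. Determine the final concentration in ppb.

1.45 ppb

Overall dilution factor = 25.01 × 20 × 2 × 2 × 40 × 5 = 4.00 × 10⁵.
580 ppm / 4.00 × 10⁵ = 1.45 × 10⁻³ ppm = 1.45 ppb.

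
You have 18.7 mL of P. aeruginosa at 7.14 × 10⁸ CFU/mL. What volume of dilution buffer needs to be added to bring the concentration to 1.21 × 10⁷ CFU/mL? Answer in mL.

1080 mL

V₂ = C₁V₁/C₂ = 7.14 × 10⁸ × 18.7 / 1.21 × 10⁷ = 1103 mL.
Diluent to add = V₂ − V₁ = 1103 − 18.7 = 1080 mL.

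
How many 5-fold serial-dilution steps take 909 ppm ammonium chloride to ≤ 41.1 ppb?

Need 5ⁿ ≥ 2.21 × 10⁴, so n ≥ log(2.21 × 10⁴)/log(5) = 6.22.
Minimum whole steps: n = 7.

7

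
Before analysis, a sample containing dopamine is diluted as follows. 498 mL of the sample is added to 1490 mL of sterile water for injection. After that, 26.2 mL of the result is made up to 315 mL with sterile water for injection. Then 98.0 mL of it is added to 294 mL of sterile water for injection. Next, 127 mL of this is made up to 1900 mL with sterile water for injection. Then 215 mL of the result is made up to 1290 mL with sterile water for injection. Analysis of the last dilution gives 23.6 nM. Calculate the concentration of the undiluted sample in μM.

Overall dilution factor = 3.992 × 12.02 × 4 × 14.96 × 6 = 1.72 × 10⁴.
Original = 23.6 nM × 1.72 × 10⁴ = 4.07 × 10⁵ nM = 407 μM.

407 μM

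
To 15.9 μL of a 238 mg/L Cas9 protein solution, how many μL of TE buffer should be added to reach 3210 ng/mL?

1160 μL

3210 ng/mL = 3.21 mg/L.
V₂ = C₁V₁/C₂ = 238 × 15.9 / 3.21 = 1179 μL.
Diluent to add = V₂ − V₁ = 1179 − 15.9 = 1160 μL.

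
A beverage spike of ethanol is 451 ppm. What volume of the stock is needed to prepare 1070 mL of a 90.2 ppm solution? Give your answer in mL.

214 mL

V₁ = C₂V₂/C₁ = 90.2 × 1070 / 451 = 214 mL.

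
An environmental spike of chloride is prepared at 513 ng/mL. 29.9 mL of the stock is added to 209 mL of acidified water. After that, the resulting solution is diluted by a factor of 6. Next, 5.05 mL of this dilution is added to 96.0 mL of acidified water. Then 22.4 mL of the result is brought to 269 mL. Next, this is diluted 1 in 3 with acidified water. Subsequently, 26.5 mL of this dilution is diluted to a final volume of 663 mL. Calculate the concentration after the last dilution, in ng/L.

0.593 ng/L

Overall dilution factor = 7.990 × 6 × 20.01 × 12.01 × 3 × 25.02 = 8.65 × 10⁵.
513 ng/mL / 8.65 × 10⁵ = 5.93 × 10⁻⁴ ng/mL = 0.593 ng/L.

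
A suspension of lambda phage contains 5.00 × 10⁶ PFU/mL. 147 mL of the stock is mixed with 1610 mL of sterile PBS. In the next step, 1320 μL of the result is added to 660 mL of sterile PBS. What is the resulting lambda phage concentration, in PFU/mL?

835 PFU/mL

Overall dilution factor = 11.95 × 501 = 5988.
5.00 × 10⁶ PFU/mL / 5988 = 835 PFU/mL.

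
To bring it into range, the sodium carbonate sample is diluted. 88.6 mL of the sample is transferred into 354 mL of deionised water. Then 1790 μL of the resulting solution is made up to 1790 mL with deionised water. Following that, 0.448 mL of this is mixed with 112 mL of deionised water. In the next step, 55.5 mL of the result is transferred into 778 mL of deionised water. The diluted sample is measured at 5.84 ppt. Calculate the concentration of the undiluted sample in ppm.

Overall dilution factor = 4.995 × 1000 × 251 × 15.02 = 1.88 × 10⁷.
Original = 5.84 ppt × 1.88 × 10⁷ = 1.10 × 10⁸ ppt = 110 ppm.

110 ppm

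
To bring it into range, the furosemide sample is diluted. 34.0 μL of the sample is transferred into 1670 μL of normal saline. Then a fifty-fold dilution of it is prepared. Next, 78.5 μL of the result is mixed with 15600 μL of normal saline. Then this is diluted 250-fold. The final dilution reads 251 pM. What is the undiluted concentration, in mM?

31.4 mM

Overall dilution factor = 50.12 × 50 × 199.7 × 250 = 1.25 × 10⁸.
Original = 251 pM × 1.25 × 10⁸ = 3.14 × 10¹⁰ pM = 31.4 mM.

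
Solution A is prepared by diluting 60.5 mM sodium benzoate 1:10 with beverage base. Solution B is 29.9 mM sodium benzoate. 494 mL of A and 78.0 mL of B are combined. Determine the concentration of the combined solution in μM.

C_A = 60.5 mM / 10 = 6.05 mM.
C_mix = (C_A·V_A + C_B·V_B)/(V_A + V_B) = (6.05×494 + 29.9×78.0) / 572.0 = 9.30 mM = 9300 μM.

9300 μM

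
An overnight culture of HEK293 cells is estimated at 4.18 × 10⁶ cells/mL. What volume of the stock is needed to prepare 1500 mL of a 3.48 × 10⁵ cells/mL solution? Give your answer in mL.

V₁ = C₂V₂/C₁ = 3.48 × 10⁵ × 1500 / 4.18 × 10⁶ = 125 mL.

125 mL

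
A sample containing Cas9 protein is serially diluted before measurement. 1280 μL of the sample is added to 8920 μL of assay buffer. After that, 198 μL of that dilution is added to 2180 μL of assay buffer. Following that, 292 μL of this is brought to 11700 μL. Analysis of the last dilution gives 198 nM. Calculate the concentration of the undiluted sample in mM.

0.759 mM

Overall dilution factor = 7.969 × 12.01 × 40.07 = 3835.
Original = 198 nM × 3835 = 7.59 × 10⁵ nM = 0.759 mM.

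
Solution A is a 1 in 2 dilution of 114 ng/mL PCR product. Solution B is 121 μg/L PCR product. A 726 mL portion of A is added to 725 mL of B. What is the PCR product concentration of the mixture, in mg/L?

C_A = 114 ng/mL / 2 = 57.0 ng/mL.
C_B = 121 μg/L = 121 ng/mL.
C_mix = (C_A·V_A + C_B·V_B)/(V_A + V_B) = (57.0×726 + 121×725) / 1451 = 89.0 ng/mL = 0.0890 mg/L.

0.0890 mg/L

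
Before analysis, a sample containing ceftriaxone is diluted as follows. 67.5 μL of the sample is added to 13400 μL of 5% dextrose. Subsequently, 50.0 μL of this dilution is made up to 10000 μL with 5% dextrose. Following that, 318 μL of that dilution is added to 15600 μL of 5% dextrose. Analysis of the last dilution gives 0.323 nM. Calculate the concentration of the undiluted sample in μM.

645 μM

Overall dilution factor = 199.5 × 200 × 50.06 = 2.00 × 10⁶.
Original = 0.323 nM × 2.00 × 10⁶ = 6.45 × 10⁵ nM = 645 μM.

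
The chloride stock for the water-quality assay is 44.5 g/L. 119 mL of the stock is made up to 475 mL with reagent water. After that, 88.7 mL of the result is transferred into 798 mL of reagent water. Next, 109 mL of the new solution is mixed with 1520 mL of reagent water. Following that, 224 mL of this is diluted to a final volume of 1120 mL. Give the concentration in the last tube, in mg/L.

Overall dilution factor = 3.992 × 9.997 × 14.94 × 5 = 2982.
44.5 g/L / 2982 = 0.0149 g/L = 14.9 mg/L.

14.9 mg/L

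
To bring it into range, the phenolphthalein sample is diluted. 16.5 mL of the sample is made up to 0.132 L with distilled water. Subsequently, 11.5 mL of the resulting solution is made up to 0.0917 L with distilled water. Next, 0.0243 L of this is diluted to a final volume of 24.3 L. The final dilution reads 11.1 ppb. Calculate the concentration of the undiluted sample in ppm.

708 ppm

Overall dilution factor = 8 × 7.974 × 1000 = 6.38 × 10⁴.
Original = 11.1 ppb × 6.38 × 10⁴ = 7.08 × 10⁵ ppb = 708 ppm.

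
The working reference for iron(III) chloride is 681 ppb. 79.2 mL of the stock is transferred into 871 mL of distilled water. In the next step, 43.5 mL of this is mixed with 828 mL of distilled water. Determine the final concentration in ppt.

2830 ppt

Overall dilution factor = 12.00 × 20.03 = 240.
681 ppb / 240 = 2.83 ppb = 2830 ppt.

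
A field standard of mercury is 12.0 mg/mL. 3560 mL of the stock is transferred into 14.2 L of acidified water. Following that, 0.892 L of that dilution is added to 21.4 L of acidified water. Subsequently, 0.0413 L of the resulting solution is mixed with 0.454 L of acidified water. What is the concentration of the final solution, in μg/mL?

Overall dilution factor = 4.989 × 24.99 × 11.99 = 1495.
12.0 mg/mL / 1495 = 8.03 × 10⁻³ mg/mL = 8.03 μg/mL.

8.03 μg/mL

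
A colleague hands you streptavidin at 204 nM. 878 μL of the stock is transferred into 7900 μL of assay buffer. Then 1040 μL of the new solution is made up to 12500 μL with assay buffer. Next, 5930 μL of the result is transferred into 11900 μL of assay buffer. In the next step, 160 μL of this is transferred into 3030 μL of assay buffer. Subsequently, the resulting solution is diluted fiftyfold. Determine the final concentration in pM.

0.566 pM

Overall dilution factor = 9.998 × 12.02 × 3.007 × 19.94 × 50 = 3.60 × 10⁵.
204 nM / 3.60 × 10⁵ = 5.66 × 10⁻⁴ nM = 0.566 pM.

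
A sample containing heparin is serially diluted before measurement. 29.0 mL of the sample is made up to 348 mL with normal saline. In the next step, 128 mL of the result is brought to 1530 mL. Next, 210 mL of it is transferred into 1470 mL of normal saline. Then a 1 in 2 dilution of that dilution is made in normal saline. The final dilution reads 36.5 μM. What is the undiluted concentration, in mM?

83.8 mM

Overall dilution factor = 12 × 11.95 × 8 × 2 = 2295.
Original = 36.5 μM × 2295 = 8.38 × 10⁴ μM = 83.8 mM.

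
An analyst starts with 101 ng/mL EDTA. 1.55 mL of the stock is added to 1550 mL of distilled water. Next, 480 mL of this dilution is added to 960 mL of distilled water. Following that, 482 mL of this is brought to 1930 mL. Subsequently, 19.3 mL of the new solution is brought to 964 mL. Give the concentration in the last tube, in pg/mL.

Overall dilution factor = 1001 × 3 × 4.004 × 49.95 = 6.01 × 10⁵.
101 ng/mL / 6.01 × 10⁵ = 1.68 × 10⁻⁴ ng/mL = 0.168 pg/mL.

0.168 pg/mL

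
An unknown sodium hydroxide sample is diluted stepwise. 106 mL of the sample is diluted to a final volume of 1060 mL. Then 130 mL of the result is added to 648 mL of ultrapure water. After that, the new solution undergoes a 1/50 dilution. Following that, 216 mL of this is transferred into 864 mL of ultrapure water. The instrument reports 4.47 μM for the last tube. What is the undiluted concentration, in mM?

66.9 mM

Overall dilution factor = 10 × 5.985 × 50 × 5 = 1.50 × 10⁴.
Original = 4.47 μM × 1.50 × 10⁴ = 6.69 × 10⁴ μM = 66.9 mM.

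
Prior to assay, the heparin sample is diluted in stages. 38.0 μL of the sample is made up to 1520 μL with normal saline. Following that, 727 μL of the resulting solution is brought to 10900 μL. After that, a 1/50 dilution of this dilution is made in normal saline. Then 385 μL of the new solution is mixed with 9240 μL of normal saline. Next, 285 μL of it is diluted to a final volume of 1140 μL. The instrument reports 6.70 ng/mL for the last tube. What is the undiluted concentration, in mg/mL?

Overall dilution factor = 40 × 14.99 × 50 × 25 × 4 = 3.00 × 10⁶.
Original = 6.70 ng/mL × 3.00 × 10⁶ = 2.01 × 10⁷ ng/mL = 20.1 mg/mL.

20.1 mg/mL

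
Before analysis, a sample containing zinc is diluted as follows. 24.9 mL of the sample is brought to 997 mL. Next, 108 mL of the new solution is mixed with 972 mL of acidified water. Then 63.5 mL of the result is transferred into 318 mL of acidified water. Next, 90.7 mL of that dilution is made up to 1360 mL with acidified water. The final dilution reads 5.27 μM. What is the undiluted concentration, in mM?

Overall dilution factor = 40.04 × 10 × 6.008 × 14.99 = 3.61 × 10⁴.
Original = 5.27 μM × 3.61 × 10⁴ = 1.90 × 10⁵ μM = 190 mM.

190 mM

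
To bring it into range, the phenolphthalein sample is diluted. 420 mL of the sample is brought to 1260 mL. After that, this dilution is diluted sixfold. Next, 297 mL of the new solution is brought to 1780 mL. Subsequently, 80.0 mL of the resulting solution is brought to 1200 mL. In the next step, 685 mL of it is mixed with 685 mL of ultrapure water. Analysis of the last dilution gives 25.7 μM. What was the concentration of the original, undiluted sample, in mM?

83.2 mM

Overall dilution factor = 3 × 6 × 5.993 × 15 × 2 = 3236.
Original = 25.7 μM × 3236 = 8.32 × 10⁴ μM = 83.2 mM.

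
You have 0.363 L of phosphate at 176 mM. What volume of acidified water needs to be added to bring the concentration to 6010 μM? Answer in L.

10.3 L

6010 μM = 6.01 mM.
V₂ = C₁V₁/C₂ = 176 × 0.363 / 6.01 = 10.6 L.
Diluent to add = V₂ − V₁ = 10.6 − 0.363 = 10.3 L.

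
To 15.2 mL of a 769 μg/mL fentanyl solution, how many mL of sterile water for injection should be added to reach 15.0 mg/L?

15.0 mg/L = 15.0 μg/mL.
V₂ = C₁V₁/C₂ = 769 × 15.2 / 15.0 = 779 mL.
Diluent to add = V₂ − V₁ = 779 − 15.2 = 764 mL.

764 mL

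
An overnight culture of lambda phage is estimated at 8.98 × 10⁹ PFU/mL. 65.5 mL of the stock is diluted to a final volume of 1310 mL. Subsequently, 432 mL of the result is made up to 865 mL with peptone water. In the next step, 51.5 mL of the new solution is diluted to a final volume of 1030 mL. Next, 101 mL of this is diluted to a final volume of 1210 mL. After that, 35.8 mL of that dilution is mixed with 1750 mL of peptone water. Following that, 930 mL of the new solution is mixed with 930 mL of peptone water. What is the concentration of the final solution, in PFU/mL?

Overall dilution factor = 20 × 2.002 × 20 × 11.98 × 49.88 × 2 = 9.57 × 10⁵.
8.98 × 10⁹ PFU/mL / 9.57 × 10⁵ = 9380 PFU/mL.

9380 PFU/mL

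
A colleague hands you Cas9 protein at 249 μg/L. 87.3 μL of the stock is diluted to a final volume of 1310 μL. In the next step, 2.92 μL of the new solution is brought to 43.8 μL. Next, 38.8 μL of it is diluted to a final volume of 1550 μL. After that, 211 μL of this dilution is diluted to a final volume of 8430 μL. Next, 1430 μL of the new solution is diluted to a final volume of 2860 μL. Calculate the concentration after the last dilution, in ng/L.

Overall dilution factor = 15.01 × 15 × 39.95 × 39.95 × 2 = 7.18 × 10⁵.
249 μg/L / 7.18 × 10⁵ = 3.47 × 10⁻⁴ μg/L = 0.347 ng/L.

0.347 ng/L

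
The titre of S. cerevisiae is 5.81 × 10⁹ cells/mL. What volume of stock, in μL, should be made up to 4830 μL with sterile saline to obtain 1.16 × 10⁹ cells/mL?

V₁ = C₂V₂/C₁ = 1.16 × 10⁹ × 4830 / 5.81 × 10⁹ = 964 μL.

964 μL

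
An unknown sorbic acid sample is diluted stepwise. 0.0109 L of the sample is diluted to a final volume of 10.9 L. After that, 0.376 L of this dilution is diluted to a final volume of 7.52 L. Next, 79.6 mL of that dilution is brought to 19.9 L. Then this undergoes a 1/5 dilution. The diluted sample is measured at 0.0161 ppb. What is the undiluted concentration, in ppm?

Overall dilution factor = 1000 × 20 × 250 × 5 = 2.50 × 10⁷.
Original = 0.0161 ppb × 2.50 × 10⁷ = 4.03 × 10⁵ ppb = 403 ppm.

403 ppm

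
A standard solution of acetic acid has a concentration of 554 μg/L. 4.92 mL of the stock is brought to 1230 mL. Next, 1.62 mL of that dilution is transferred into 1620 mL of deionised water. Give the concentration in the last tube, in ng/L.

2.21 ng/L

Overall dilution factor = 250 × 1001 = 2.50 × 10⁵.
554 μg/L / 2.50 × 10⁵ = 2.21 × 10⁻³ μg/L = 2.21 ng/L.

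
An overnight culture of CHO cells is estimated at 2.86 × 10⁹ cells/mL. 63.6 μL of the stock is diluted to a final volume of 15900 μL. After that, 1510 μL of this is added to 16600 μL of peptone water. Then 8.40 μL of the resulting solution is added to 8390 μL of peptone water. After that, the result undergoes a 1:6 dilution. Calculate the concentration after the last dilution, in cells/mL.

159 cells/mL

Overall dilution factor = 250 × 11.99 × 999.8 × 6 = 1.80 × 10⁷.
2.86 × 10⁹ cells/mL / 1.80 × 10⁷ = 159 cells/mL.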